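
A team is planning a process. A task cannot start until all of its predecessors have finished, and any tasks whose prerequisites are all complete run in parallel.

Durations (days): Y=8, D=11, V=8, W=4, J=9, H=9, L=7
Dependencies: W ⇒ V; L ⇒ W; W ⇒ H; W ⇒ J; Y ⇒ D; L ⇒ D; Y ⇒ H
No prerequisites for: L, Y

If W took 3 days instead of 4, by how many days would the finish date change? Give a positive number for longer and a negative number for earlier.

-1

Critical path before the change: L→W→H = 7+4+9 = 20 giving 20 days.
W lies on that path, so at 3 days the path becomes 19 days.
The critical path is still L→W→H; finish is now 19 days.
Change in finish: 19 − 20 = -1 days.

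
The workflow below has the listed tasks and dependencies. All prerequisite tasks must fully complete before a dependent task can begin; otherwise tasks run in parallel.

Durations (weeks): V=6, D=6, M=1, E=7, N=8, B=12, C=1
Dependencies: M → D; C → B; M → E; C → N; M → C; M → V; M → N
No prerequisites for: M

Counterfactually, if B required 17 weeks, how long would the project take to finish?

The binding path is M→C→B = 1+1+12 = 14; finish at 14 weeks.
Since B is critical, the +5 change carries straight to that chain (now 19 weeks).
The critical path is still M→C→B; finish is now 19 weeks.

19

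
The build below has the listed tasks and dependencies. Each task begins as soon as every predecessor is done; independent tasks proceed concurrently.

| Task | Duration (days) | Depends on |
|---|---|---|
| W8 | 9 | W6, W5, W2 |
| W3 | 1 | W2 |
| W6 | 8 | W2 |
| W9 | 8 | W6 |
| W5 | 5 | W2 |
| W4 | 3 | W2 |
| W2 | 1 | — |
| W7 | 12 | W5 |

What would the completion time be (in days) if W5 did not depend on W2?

18

Before: longest chain W2→W5→W7 = 1+5+12 = 18, finish 18.
Without W2→W5, W5's earliest start moves from 1 to 0.
After: W2→W6→W8 = 1+8+9 = 18 → 18 days.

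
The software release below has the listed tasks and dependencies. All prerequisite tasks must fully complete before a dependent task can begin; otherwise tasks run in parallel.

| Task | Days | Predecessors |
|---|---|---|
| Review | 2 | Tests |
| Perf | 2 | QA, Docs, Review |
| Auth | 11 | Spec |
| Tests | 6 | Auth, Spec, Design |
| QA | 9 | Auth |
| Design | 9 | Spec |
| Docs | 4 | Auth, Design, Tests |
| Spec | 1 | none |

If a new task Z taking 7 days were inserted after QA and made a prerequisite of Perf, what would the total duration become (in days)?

30

Originally the plan takes 24 days.
With Z inserted, Perf now waits for max(QA, Docs, Review, Z).
New critical path: Spec→Auth→QA→Z→Perf = 1+11+9+7+2 = 30 ⇒ 30 days.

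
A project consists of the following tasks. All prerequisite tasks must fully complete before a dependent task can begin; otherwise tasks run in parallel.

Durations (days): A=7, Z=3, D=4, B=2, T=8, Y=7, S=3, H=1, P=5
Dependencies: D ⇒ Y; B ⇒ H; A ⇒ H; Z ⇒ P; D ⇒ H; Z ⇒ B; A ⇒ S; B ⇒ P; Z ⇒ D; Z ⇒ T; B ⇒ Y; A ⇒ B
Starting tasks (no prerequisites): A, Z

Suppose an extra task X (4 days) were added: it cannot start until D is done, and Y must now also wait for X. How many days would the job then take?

18

Originally the job takes 16 days.
With X inserted, Y now waits for max(B, D, X).
New critical path: Z→D→X→Y = 3+4+4+7 = 18 ⇒ 18 days.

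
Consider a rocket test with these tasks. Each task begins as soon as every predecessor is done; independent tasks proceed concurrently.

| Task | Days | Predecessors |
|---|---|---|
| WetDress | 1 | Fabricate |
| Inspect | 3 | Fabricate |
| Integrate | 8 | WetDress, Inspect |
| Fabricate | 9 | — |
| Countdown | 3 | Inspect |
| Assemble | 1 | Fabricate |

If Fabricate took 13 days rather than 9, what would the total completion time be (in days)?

The binding path is Fabricate→Inspect→Integrate = 9+3+8 = 20; finish at 20 days.
Since Fabricate is critical, the +4 change carries straight to that chain (now 24 days).
The critical path is still Fabricate→Inspect→Integrate; finish is now 24 days.

24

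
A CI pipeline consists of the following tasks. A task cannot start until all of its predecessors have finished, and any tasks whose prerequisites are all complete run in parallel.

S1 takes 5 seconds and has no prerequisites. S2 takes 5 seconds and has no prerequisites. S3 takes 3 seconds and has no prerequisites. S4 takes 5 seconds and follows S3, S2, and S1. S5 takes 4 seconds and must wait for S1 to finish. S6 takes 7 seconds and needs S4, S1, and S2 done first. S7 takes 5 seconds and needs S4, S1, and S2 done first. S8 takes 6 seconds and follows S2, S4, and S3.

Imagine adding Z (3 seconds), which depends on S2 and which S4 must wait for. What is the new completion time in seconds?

Originally the project takes 17 seconds.
With Z inserted, S4 now waits for max(S3, S2, S1, Z).
New critical path: S2→Z→S4→S6 = 5+3+5+7 = 20 ⇒ 20 seconds.

20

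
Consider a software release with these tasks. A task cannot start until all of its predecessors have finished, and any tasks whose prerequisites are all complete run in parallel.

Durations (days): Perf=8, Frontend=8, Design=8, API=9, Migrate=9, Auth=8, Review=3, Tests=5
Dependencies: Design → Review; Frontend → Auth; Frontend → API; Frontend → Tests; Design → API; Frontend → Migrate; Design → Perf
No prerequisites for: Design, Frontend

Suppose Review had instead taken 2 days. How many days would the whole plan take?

17

Critical path before the change: Design→API = 8+9 = 17 giving 17 days.
Review is off the critical path — its longest chain is 11 days, giving 6 of slack.
That remains the longest chain; total 17 days.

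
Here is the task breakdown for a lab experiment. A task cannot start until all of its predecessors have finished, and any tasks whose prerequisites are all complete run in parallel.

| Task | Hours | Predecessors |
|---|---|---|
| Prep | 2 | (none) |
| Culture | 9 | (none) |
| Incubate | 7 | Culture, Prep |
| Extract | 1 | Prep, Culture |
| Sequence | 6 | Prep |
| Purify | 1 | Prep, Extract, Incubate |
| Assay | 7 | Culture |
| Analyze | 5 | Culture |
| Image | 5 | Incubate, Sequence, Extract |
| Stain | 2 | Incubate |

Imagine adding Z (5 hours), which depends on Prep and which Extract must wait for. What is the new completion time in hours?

21

Originally the lab experiment takes 21 hours.
With Z inserted, Extract now waits for max(Prep, Culture, Z).
New critical path: Culture→Incubate→Image = 9+7+5 = 21 ⇒ 21 hours.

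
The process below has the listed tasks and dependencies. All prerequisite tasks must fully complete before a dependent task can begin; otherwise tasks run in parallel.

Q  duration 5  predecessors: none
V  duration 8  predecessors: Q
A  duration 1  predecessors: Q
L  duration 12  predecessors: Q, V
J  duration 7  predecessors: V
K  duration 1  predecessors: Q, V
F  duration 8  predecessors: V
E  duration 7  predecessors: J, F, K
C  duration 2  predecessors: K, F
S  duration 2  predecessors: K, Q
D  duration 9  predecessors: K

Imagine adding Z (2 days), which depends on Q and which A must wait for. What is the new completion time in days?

28

Originally the job takes 28 days.
With Z inserted, A now waits for max(Q, Z).
New critical path: Q→V→F→E = 5+8+8+7 = 28 ⇒ 28 days.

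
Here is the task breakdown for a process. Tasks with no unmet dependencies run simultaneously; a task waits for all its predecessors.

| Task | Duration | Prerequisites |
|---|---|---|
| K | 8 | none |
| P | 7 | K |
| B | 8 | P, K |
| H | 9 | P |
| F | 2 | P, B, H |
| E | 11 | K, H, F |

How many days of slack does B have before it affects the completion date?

1

Critical path: K→P→H→F→E = 8+7+9+2+11 = 37, so the finish is 37 days.
Longest path through B: 36 days (earliest finish 23, latest finish 24).
Float = 37 − 36 = 1.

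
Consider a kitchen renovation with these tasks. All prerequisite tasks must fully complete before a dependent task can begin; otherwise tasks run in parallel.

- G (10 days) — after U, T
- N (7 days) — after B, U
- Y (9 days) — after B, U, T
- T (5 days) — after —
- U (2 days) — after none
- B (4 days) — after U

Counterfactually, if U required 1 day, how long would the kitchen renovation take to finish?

15

Critical path before the change: U→B→Y = 2+4+9 = 15 giving 15 days.
U is on the critical path; changing it to 1 makes that path 14 days.
The binding chain switches to T→G = 5+10 = 15; finish 15 days.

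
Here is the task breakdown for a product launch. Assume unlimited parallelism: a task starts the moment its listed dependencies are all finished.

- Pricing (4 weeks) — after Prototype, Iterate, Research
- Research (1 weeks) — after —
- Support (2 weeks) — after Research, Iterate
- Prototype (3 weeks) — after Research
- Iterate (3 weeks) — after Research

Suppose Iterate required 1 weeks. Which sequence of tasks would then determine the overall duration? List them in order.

Research, Prototype, Pricing

Actual critical path: Research→Iterate→Pricing = 1+3+4 = 8 ⇒ 8 weeks.
Since Iterate is critical, the -2 change carries straight to that chain (now 6 weeks).
The binding chain switches to Research→Prototype→Pricing = 1+3+4 = 8; finish 8 weeks.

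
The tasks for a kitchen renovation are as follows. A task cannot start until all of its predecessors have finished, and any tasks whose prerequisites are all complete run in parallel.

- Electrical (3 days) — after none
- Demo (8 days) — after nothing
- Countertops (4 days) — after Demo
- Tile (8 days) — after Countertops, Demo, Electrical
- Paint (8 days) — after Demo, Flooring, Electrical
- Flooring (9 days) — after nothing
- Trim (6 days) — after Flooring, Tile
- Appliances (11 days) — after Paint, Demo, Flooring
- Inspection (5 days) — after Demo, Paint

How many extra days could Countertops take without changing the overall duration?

The longest chain is Flooring→Paint→Appliances = 9+8+11 = 28; overall finish 28 days.
Longest path through Countertops: 26 days (earliest finish 12, latest finish 14).
Slack of Countertops = 10 − 8 = 2 days.

2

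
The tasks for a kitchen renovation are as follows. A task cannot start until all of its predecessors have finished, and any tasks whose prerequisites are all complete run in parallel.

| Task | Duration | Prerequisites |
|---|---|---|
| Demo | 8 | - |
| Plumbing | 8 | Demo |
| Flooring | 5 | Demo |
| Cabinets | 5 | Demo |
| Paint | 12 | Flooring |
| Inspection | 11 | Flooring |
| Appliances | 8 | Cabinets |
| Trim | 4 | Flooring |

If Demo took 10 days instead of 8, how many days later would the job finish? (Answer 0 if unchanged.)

The binding path is Demo→Flooring→Paint = 8+5+12 = 25; finish at 25 days.
Demo is on the critical path; changing it to 10 makes that path 27 days.
That remains the longest chain; total 27 days.
Change in finish: 27 − 25 = +2 days.

2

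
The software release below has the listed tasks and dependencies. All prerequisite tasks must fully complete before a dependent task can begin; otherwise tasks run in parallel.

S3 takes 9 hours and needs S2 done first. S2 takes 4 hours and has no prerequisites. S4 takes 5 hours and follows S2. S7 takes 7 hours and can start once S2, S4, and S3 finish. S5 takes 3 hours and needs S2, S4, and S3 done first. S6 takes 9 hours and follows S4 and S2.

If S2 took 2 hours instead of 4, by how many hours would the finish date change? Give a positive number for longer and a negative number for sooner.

-2

As given, the longest chain is S2→S3→S7 = 4+9+7 = 20, so the finish is 20 hours.
Since S2 is critical, the -2 change carries straight to that chain (now 18 hours).
That remains the longest chain; total 18 hours.
Change in finish: 18 − 20 = -2 hours.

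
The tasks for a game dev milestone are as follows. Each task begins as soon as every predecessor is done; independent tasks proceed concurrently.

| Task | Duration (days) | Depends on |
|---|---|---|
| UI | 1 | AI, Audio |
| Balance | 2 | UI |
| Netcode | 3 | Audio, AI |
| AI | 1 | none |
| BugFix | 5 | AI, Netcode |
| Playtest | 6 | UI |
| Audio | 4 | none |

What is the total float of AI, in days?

Critical path: Audio→Netcode→BugFix = 4+3+5 = 12, so the finish is 12 days.
AI finishes as early as 1 and must finish by 4.
So AI can slip 4 − 1 = 3 days.

3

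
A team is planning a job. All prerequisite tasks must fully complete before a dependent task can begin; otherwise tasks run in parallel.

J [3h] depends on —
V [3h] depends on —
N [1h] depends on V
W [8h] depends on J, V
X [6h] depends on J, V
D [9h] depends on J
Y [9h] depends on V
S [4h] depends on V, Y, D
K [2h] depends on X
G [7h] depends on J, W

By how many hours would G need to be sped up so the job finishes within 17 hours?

1

Current finish: 18 hours; target: 17.
G is on every critical path, so each hour cut from G cuts the finish by one (this holds down to a finish of 16).
Need 18 − 17 = 1 hour off G → G becomes 6 hours, finish becomes 17.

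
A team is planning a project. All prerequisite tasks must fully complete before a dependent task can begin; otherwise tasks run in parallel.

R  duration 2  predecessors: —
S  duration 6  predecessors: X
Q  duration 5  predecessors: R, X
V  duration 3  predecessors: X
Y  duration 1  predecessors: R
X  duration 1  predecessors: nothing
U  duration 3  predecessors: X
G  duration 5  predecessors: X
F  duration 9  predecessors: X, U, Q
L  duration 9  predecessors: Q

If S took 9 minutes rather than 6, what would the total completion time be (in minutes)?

Baseline: R→Q→F = 2+5+9 = 16 → 16 minutes.
The longest path through S is only 7 minutes, so S has float 9.
The critical path is still R→Q→F; finish is now 16 minutes.

16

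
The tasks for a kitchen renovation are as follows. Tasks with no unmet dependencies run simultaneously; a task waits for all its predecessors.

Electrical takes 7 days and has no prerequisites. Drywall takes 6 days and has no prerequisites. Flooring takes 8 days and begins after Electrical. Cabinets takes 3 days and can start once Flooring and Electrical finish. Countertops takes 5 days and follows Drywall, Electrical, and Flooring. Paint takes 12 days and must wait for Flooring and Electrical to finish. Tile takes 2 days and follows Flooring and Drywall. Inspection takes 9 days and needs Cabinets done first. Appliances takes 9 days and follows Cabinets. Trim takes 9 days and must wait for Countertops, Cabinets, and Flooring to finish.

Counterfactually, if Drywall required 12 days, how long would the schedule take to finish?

Baseline: Electrical→Flooring→Countertops→Trim = 7+8+5+9 = 29 → 29 days.
The longest path through Drywall is only 20 days, so Drywall has float 9.
No other chain overtakes it, so the finish is 29 days.

29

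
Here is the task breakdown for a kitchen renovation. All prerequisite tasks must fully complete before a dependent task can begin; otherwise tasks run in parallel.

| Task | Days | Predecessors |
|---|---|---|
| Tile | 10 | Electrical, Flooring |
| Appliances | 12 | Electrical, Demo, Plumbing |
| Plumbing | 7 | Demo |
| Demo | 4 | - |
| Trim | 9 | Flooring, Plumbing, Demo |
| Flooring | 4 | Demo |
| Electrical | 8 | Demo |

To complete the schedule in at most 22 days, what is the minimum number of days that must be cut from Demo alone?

Current finish: 24 days; target: 22.
Demo is on every critical path, so each day cut from Demo cuts the finish by one (this holds down to a finish of 21).
Need 24 − 22 = 2 days off Demo → Demo becomes 2 days, finish becomes 22.

2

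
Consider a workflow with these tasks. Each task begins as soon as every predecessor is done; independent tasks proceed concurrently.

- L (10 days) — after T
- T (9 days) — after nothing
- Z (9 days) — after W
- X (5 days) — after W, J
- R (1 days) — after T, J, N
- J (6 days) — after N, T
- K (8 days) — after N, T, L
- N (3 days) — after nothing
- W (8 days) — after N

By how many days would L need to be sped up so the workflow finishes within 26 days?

1

Current finish: 27 days; target: 26.
L is on every critical path, so each day cut from L cuts the finish by one (this holds down to a finish of 20).
Need 27 − 26 = 1 day off L → L becomes 9 days, finish becomes 26.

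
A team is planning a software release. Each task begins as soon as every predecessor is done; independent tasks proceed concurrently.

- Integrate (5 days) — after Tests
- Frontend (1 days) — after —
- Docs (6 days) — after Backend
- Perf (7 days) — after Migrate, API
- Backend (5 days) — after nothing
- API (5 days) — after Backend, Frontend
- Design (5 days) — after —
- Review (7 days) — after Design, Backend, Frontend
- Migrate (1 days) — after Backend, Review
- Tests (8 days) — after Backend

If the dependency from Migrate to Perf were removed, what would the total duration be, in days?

18

Original critical path: Design→Review→Migrate→Perf = 5+7+1+7 = 20 ⇒ 20 days.
Without Migrate→Perf, Perf's earliest start moves from 13 to 10.
New critical path: Backend→Tests→Integrate = 5+8+5 = 18 ⇒ 18 days.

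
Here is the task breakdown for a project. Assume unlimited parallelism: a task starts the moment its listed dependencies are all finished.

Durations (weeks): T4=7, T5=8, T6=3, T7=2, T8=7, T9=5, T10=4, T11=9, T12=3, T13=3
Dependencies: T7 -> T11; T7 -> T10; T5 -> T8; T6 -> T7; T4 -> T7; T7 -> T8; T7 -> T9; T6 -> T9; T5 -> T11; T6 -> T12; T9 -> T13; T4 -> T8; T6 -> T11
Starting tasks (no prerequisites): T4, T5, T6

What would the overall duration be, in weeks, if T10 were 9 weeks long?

As given, the longest chain is T4→T7→T11 = 7+2+9 = 18, so the finish is 18 weeks.
T10 is off the critical path — its longest chain is 13 weeks, giving 5 of slack.
Now T4→T7→T10 = 7+2+9 = 18 is longest, so the finish becomes 18 weeks.

18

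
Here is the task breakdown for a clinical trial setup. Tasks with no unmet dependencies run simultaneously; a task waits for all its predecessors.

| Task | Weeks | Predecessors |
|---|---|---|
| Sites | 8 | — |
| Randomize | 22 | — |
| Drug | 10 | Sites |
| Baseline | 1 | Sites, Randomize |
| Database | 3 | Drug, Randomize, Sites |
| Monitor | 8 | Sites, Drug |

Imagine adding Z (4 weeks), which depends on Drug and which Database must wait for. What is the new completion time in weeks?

26

Originally the project takes 26 weeks.
With Z inserted, Database now waits for max(Drug, Randomize, Sites, Z).
New critical path: Sites→Drug→Monitor = 8+10+8 = 26 ⇒ 26 weeks.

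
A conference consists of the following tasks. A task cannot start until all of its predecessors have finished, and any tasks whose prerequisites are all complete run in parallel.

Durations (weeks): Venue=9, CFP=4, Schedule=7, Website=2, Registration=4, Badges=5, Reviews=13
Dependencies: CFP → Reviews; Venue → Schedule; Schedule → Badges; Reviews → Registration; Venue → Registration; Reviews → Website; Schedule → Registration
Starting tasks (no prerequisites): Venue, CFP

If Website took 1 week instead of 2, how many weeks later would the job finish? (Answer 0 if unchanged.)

As given, the longest chain is Venue→Schedule→Badges = 9+7+5 = 21, so the finish is 21 weeks.
Website has 2 weeks of float (longest path through it is 19).
No other chain overtakes it, so the finish is 21 weeks.
Change in finish: 21 − 21 = +0 weeks.

0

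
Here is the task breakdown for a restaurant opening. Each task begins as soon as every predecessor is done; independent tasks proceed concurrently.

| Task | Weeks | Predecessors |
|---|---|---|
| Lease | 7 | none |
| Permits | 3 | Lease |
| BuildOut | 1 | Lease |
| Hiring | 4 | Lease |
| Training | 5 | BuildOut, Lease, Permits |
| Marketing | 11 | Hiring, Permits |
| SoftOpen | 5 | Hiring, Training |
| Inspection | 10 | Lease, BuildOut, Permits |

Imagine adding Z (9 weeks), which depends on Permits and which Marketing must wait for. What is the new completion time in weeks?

30

Originally the project takes 22 weeks.
With Z inserted, Marketing now waits for max(Hiring, Permits, Z).
New critical path: Lease→Permits→Z→Marketing = 7+3+9+11 = 30 ⇒ 30 weeks.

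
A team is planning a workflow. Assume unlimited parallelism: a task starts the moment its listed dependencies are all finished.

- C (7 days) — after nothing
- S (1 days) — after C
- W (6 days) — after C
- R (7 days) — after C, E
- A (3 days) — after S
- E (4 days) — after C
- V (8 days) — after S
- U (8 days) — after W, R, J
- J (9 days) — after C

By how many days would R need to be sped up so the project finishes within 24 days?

Current finish: 26 days; target: 24.
R is on every critical path, so each day cut from R cuts the finish by one (this holds down to a finish of 24).
Need 26 − 24 = 2 days off R → R becomes 5 days, finish becomes 24.

2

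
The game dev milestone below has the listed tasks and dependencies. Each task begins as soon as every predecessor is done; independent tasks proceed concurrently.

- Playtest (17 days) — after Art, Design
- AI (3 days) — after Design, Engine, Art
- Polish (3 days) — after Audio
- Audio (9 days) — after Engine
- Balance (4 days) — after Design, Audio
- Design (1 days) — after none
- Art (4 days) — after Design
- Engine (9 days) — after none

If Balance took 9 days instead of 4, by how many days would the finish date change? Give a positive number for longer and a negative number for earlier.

5

Baseline: Engine→Audio→Balance = 9+9+4 = 22 → 22 days.
Balance is on the critical path; changing it to 9 makes that path 27 days.
That remains the longest chain; total 27 days.
Change in finish: 27 − 22 = +5 days.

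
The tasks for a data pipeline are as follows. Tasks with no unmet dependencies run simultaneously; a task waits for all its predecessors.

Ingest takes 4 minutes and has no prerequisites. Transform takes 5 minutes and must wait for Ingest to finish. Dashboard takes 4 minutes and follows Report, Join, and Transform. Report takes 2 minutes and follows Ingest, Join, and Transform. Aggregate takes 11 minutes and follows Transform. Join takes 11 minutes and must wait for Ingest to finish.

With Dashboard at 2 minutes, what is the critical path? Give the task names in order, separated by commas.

As given, the longest chain is Ingest→Join→Report→Dashboard = 4+11+2+4 = 21, so the finish is 21 minutes.
Dashboard is on the critical path; changing it to 2 makes that path 19 minutes.
New critical path: Ingest→Transform→Aggregate = 4+5+11 = 20 ⇒ 20 minutes.

Ingest, Transform, Aggregate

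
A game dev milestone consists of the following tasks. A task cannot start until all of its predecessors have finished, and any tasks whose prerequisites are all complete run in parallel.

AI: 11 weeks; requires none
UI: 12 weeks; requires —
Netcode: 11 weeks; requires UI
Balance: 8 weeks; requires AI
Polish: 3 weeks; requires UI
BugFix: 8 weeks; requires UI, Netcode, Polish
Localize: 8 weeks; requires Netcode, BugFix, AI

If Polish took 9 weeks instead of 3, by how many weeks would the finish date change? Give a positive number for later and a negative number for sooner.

Critical path before the change: UI→Netcode→BugFix→Localize = 12+11+8+8 = 39 giving 39 weeks.
Polish is off the critical path — its longest chain is 31 weeks, giving 8 of slack.
No other chain overtakes it, so the finish is 39 weeks.
Change in finish: 39 − 39 = +0 weeks.

0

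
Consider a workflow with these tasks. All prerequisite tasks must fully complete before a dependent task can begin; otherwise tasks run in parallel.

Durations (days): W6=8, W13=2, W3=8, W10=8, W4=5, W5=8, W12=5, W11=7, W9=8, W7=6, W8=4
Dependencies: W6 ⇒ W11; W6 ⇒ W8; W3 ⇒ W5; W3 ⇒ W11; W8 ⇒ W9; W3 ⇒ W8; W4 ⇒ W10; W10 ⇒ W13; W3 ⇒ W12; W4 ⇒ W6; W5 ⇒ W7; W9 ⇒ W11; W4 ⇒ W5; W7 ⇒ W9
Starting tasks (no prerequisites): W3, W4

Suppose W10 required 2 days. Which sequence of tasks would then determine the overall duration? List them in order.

Actual critical path: W3→W5→W7→W9→W11 = 8+8+6+8+7 = 37 ⇒ 37 days.
W10 is off the critical path — its longest chain is 15 days, giving 22 of slack.
The critical path is still W3→W5→W7→W9→W11; finish is now 37 days.

W3, W5, W7, W9, W11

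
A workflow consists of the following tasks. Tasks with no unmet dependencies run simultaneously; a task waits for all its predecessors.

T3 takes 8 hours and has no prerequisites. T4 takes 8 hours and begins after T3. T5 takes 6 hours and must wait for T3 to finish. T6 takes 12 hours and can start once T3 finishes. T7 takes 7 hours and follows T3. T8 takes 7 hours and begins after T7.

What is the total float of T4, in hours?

Critical path: T3→T7→T8 = 8+7+7 = 22, so the finish is 22 hours.
T4 finishes as early as 16 and must finish by 22.
Slack of T4 = 14 − 8 = 6 hours.

6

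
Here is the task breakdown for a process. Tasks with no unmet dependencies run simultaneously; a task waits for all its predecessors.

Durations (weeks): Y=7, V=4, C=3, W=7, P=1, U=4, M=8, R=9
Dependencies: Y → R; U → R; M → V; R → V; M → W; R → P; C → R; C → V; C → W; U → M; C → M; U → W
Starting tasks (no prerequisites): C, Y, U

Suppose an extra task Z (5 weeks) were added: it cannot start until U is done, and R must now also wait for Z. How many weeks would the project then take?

22

Originally the project takes 20 weeks.
With Z inserted, R now waits for max(Y, C, U, Z).
New critical path: U→Z→R→V = 4+5+9+4 = 22 ⇒ 22 weeks.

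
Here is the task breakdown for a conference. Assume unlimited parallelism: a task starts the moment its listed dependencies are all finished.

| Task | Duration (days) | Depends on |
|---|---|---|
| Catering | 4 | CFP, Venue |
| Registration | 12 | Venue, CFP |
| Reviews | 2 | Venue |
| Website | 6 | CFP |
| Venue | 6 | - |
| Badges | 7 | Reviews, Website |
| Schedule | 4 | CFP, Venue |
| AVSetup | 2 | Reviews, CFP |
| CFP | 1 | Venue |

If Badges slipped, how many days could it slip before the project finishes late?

0

The longest chain is Venue→CFP→Website→Badges = 6+1+6+7 = 20; overall finish 20 days.
The longest chain containing Badges totals 20 days.
So Badges can slip 20 − 20 = 0 days.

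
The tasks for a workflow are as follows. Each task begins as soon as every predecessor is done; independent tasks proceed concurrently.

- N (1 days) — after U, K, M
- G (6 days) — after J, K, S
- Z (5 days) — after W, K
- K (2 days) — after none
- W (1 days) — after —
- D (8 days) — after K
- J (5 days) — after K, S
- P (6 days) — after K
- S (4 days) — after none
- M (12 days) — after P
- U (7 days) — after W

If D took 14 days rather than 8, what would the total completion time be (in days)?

21

The binding path is K→P→M→N = 2+6+12+1 = 21; finish at 21 days.
The longest path through D is only 10 days, so D has float 11.
No other chain overtakes it, so the finish is 21 days.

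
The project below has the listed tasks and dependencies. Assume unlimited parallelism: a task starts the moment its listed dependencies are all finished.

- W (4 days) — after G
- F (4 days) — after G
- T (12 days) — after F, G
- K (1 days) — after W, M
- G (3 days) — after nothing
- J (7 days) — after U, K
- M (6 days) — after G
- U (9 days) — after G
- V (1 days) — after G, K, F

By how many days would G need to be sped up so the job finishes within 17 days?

2

Current finish: 19 days; target: 17.
G is on every critical path, so each day cut from G cuts the finish by one (this holds down to a finish of 17).
Need 19 − 17 = 2 days off G → G becomes 1 day, finish becomes 17.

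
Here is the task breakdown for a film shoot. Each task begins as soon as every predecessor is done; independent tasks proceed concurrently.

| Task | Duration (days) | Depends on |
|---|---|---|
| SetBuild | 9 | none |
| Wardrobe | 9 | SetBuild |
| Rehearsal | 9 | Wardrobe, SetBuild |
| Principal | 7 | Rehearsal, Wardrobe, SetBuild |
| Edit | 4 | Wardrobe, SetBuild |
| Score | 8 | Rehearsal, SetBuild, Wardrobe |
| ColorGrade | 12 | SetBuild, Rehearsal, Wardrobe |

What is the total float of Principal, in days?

5

Critical path: SetBuild→Wardrobe→Rehearsal→ColorGrade = 9+9+9+12 = 39, so the finish is 39 days.
The longest chain containing Principal totals 34 days.
Slack of Principal = 32 − 27 = 5 days.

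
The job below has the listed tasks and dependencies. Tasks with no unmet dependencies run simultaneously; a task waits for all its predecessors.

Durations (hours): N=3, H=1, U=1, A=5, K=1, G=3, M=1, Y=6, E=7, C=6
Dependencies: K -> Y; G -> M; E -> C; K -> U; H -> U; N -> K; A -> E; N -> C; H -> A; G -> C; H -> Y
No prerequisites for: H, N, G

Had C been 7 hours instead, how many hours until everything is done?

The binding path is H→A→E→C = 1+5+7+6 = 19; finish at 19 hours.
C lies on that path, so at 7 hours the path becomes 20 hours.
No other chain overtakes it, so the finish is 20 hours.

20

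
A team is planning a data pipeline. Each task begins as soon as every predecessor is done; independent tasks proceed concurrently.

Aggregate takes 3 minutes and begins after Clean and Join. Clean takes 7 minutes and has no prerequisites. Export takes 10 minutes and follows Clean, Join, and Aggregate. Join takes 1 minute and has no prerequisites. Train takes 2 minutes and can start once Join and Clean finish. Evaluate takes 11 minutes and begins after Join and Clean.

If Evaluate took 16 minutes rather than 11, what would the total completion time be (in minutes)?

Critical path before the change: Clean→Aggregate→Export = 7+3+10 = 20 giving 20 minutes.
The longest path through Evaluate is only 18 minutes, so Evaluate has float 2.
New critical path: Clean→Evaluate = 7+16 = 23 ⇒ 23 minutes.

23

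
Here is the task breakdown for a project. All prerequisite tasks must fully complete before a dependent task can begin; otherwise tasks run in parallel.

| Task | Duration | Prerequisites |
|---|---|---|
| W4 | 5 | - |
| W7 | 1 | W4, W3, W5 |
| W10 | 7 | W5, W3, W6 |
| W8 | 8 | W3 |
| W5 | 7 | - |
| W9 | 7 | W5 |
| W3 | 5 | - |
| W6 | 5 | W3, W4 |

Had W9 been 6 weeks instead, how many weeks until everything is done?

Actual critical path: W3→W6→W10 = 5+5+7 = 17 ⇒ 17 weeks.
W9 is off the critical path — its longest chain is 14 weeks, giving 3 of slack.
No other chain overtakes it, so the finish is 17 weeks.

17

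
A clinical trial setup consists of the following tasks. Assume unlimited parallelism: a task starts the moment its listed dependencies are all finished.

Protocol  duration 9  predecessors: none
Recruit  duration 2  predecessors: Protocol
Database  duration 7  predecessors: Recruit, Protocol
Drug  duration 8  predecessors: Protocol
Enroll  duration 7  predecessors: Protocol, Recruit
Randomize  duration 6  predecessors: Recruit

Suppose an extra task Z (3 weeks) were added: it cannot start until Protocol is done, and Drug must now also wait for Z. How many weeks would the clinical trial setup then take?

Originally the clinical trial setup takes 18 weeks.
With Z inserted, Drug now waits for max(Protocol, Z).
New critical path: Protocol→Z→Drug = 9+3+8 = 20 ⇒ 20 weeks.

20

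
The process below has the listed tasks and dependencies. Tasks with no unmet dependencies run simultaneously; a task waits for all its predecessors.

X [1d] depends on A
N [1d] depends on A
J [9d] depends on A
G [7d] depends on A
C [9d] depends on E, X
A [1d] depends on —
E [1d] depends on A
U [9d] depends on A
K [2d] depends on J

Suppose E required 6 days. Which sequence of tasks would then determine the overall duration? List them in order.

A, E, C

Critical path before the change: A→J→K = 1+9+2 = 12 giving 12 days.
E is off the critical path — its longest chain is 11 days, giving 1 of slack.
Now A→E→C = 1+6+9 = 16 is longest, so the finish becomes 16 days.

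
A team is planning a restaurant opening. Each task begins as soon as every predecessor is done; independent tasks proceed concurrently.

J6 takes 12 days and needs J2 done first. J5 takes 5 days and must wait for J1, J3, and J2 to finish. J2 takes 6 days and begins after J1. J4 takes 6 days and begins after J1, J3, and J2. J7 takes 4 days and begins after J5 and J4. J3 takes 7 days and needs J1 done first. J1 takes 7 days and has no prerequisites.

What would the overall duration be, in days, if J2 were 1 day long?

Actual critical path: J1→J2→J6 = 7+6+12 = 25 ⇒ 25 days.
Since J2 is critical, the -5 change carries straight to that chain (now 20 days).
The binding chain switches to J1→J3→J4→J7 = 7+7+6+4 = 24; finish 24 days.

24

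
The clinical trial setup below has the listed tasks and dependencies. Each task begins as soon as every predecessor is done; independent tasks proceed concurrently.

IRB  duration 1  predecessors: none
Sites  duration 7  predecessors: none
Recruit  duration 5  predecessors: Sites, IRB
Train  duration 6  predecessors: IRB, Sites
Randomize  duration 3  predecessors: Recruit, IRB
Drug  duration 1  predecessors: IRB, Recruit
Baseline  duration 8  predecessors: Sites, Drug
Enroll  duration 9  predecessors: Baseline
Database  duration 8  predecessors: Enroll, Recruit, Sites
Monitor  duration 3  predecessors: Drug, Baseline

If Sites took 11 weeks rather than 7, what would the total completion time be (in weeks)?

42

Critical path before the change: Sites→Recruit→Drug→Baseline→Enroll→Database = 7+5+1+8+9+8 = 38 giving 38 weeks.
Since Sites is critical, the +4 change carries straight to that chain (now 42 weeks).
The critical path is still Sites→Recruit→Drug→Baseline→Enroll→Database; finish is now 42 weeks.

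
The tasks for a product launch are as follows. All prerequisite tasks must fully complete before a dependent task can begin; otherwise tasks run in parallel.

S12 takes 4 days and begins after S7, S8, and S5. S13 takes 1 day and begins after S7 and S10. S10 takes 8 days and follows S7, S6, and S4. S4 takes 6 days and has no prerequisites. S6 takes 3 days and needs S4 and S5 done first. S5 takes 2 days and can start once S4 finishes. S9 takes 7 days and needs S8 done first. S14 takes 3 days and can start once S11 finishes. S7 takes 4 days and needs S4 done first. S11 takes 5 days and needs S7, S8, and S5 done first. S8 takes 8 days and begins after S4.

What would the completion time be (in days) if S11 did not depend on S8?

With the dependency in place, S4→S8→S11→S14 = 6+8+5+3 = 22 sets the finish at 22 days.
Without S8→S11, S11's earliest start moves from 14 to 10.
New critical path: S4→S8→S9 = 6+8+7 = 21 ⇒ 21 days.

21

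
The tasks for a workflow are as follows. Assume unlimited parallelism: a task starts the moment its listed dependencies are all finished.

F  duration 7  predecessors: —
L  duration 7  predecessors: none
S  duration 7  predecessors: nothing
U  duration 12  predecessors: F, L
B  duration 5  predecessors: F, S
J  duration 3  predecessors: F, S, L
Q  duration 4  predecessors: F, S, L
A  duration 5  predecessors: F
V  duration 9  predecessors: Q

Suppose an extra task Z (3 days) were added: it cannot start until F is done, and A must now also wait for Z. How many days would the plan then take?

Originally the plan takes 20 days.
With Z inserted, A now waits for max(F, Z).
New critical path: F→Q→V = 7+4+9 = 20 ⇒ 20 days.

20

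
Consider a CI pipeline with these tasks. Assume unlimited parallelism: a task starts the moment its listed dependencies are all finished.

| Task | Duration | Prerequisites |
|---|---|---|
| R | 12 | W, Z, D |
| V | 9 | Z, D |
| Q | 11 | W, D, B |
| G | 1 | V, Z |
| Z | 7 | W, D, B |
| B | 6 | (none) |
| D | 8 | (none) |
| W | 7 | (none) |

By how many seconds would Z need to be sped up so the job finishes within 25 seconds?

Current finish: 27 seconds; target: 25.
Z is on every critical path, so each second cut from Z cuts the finish by one (this holds down to a finish of 21).
Need 27 − 25 = 2 seconds off Z → Z becomes 5 seconds, finish becomes 25.

2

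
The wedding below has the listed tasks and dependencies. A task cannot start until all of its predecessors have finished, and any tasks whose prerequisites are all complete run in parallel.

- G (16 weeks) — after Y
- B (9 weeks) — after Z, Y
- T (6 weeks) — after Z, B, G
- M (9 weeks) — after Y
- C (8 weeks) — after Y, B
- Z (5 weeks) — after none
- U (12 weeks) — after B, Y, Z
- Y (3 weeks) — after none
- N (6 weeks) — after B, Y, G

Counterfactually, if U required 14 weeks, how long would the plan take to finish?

The binding path is Z→B→U = 5+9+12 = 26; finish at 26 weeks.
Since U is critical, the +2 change carries straight to that chain (now 28 weeks).
The critical path is still Z→B→U; finish is now 28 weeks.

28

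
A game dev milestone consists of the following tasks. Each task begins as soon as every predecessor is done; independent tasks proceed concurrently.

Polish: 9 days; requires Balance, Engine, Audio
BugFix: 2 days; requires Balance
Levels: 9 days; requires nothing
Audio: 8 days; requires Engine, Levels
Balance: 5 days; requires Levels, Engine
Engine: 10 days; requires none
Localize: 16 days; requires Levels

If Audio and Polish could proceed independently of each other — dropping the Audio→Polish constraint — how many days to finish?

Before: longest chain Engine→Audio→Polish = 10+8+9 = 27, finish 27.
Without Audio→Polish, Polish's earliest start moves from 18 to 15.
After: Levels→Localize = 9+16 = 25 → 25 days.

25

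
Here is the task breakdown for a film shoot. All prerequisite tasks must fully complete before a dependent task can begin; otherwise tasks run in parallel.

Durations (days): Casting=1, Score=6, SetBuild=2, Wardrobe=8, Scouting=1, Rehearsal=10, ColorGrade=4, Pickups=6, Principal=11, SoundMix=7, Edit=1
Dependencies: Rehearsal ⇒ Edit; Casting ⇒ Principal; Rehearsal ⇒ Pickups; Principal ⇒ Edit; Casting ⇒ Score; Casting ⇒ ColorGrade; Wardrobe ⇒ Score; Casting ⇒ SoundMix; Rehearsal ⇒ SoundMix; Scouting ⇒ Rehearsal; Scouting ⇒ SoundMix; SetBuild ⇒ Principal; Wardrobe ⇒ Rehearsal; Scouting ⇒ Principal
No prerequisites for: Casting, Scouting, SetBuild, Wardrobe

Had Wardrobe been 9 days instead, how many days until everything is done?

26

The binding path is Wardrobe→Rehearsal→SoundMix = 8+10+7 = 25; finish at 25 days.
Wardrobe lies on that path, so at 9 days the path becomes 26 days.
No other chain overtakes it, so the finish is 26 days.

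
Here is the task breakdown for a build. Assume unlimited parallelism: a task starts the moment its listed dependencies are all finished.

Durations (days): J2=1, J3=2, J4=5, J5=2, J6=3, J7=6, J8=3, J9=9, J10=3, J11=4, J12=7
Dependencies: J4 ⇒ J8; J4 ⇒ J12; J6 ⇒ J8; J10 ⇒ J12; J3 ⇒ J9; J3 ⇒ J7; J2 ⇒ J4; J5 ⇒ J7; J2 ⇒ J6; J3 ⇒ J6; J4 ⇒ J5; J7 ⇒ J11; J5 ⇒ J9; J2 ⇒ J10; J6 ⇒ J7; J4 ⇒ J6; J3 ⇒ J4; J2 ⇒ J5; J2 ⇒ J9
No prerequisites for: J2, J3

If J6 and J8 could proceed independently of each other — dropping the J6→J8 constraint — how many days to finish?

With the dependency in place, J3→J4→J6→J7→J11 = 2+5+3+6+4 = 20 sets the finish at 20 days.
Without J6→J8, J8's earliest start moves from 10 to 7.
New critical path: J3→J4→J6→J7→J11 = 2+5+3+6+4 = 20 ⇒ 20 days.

20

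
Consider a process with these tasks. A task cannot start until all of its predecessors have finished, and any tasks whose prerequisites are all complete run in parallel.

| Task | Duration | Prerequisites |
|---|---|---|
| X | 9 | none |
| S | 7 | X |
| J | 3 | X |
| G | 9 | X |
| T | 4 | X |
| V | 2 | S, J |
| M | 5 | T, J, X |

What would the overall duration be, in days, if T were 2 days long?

18

The binding path is X→T→M = 9+4+5 = 18; finish at 18 days.
T lies on that path, so at 2 days the path becomes 16 days.
New critical path: X→S→V = 9+7+2 = 18 ⇒ 18 days.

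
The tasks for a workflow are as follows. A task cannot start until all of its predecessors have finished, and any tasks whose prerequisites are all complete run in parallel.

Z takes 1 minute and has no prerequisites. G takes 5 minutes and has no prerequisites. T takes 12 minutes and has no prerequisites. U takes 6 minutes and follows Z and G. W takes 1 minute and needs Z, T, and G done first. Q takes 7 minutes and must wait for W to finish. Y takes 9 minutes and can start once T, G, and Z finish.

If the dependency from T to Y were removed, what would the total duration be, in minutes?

20

With the dependency in place, T→Y = 12+9 = 21 sets the finish at 21 minutes.
Without T→Y, Y's earliest start moves from 12 to 5.
The longest chain is now T→W→Q = 12+1+7 = 20, so the schedule takes 20 minutes.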